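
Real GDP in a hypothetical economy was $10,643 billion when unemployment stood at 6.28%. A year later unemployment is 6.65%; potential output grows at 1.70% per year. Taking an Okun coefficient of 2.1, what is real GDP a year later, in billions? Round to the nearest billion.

$10,741 billion

Δu = 6.65 - 6.28 = 0.37 points.
Okun's law (growth form): g_Y = g_Y* - β × Δu = 1.70 - 2.1 × (0.37) = 1.7 - 0.777 = 0.923%.
Real GDP in the next year = 10643 × (1 + 0.923/100) = 10643 × 1.00923 ≈ 10741 billion.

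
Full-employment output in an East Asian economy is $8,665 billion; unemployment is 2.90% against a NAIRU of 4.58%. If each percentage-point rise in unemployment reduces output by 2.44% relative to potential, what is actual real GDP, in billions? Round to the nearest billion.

Unemployment gap = 2.9 - 4.58 = -1.68 points, so the output gap is -2.44 × (-1.68) = 4.0992%.
Actual GDP = 8665 × (1 + 4.0992/100) = 8665 × 1.040992 ≈ 9020 billion.

$9,020 billion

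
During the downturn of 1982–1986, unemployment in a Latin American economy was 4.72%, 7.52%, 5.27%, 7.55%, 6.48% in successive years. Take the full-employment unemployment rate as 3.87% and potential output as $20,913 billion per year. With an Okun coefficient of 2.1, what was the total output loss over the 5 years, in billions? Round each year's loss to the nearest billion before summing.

$5,353 billion

Year 1982: gap = -2.1 × (4.72 - 3.87) = -1.785%, loss ≈ 20913 × 1.785/100 ≈ 373.
Year 1983: gap = -2.1 × (7.52 - 3.87) = -7.665%, loss ≈ 20913 × 7.665/100 ≈ 1603.
Year 1984: gap = -2.1 × (5.27 - 3.87) = -2.94%, loss ≈ 20913 × 2.94/100 ≈ 615.
Year 1985: gap = -2.1 × (7.55 - 3.87) = -7.728%, loss ≈ 20913 × 7.728/100 ≈ 1616.
Year 1986: gap = -2.1 × (6.48 - 3.87) = -5.481%, loss ≈ 20913 × 5.481/100 ≈ 1146.
Total lost output = 373 + 1603 + 615 + 1616 + 1146 = 5353 billion.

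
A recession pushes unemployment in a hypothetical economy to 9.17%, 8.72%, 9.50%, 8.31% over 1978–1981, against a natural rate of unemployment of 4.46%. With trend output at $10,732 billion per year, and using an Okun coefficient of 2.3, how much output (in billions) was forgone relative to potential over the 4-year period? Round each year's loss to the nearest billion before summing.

Year 1978: gap = -2.3 × (9.17 - 4.46) = -10.833%, loss ≈ 10732 × 10.833/100 ≈ 1163.
Year 1979: gap = -2.3 × (8.72 - 4.46) = -9.798%, loss ≈ 10732 × 9.798/100 ≈ 1052.
Year 1980: gap = -2.3 × (9.5 - 4.46) = -11.592%, loss ≈ 10732 × 11.592/100 ≈ 1244.
Year 1981: gap = -2.3 × (8.31 - 4.46) = -8.855%, loss ≈ 10732 × 8.855/100 ≈ 950.
Total lost output = 1163 + 1052 + 1244 + 950 = 4409 billion.

$4,409 billion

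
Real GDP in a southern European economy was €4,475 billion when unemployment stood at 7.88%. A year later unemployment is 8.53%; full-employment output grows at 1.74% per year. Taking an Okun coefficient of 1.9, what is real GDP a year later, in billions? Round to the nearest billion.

Δu = 8.53 - 7.88 = 0.65 points.
Okun's law (growth form): g_Y = g_Y* - β × Δu = 1.74 - 1.9 × (0.65) = 1.74 - 1.235 = 0.505%.
Real GDP in the next year = 4475 × (1 + 0.505/100) = 4475 × 1.00505 ≈ 4498 billion.

€4,498 billion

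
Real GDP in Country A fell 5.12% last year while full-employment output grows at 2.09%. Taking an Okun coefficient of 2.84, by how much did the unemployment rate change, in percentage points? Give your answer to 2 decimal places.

2.54 percentage points

Growth-rate Okun's law: g_Y = g_Y* - β × Δu, so Δu = (g_Y* - g_Y)/β.
Δu = (2.09 + 5.12)/2.84 = 7.21/2.84 = 2.54 percentage points.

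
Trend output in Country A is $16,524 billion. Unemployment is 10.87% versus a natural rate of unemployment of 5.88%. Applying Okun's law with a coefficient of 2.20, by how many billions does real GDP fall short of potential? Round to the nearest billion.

$1,814 billion

Output gap = -2.20 × (10.87 - 5.88) = -2.2 × 4.99 = -10.978%.
Actual GDP ≈ 16524 × 0.89022 ≈ 14710 billion, so the shortfall is 16524 - 14710 = 1814 billion.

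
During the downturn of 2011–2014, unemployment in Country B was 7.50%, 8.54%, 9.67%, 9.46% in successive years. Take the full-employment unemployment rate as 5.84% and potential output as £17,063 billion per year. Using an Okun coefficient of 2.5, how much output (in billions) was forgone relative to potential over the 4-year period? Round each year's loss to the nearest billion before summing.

£5,038 billion

Year 2011: gap = -2.5 × (7.5 - 5.84) = -4.15%, loss ≈ 17063 × 4.15/100 ≈ 708.
Year 2012: gap = -2.5 × (8.54 - 5.84) = -6.75%, loss ≈ 17063 × 6.75/100 ≈ 1152.
Year 2013: gap = -2.5 × (9.67 - 5.84) = -9.575%, loss ≈ 17063 × 9.575/100 ≈ 1634.
Year 2014: gap = -2.5 × (9.46 - 5.84) = -9.05%, loss ≈ 17063 × 9.05/100 ≈ 1544.
Total lost output = 708 + 1152 + 1634 + 1544 = 5038 billion.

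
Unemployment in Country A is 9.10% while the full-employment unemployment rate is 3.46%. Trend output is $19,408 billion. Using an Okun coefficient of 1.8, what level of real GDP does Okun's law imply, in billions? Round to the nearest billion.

$17,438 billion

Unemployment gap = 9.1 - 3.46 = 5.64 points, so the output gap is -1.8 × 5.64 = -10.152%.
Actual GDP = 19408 × (1 - 10.152/100) = 19408 × 0.89848 ≈ 17438 billion.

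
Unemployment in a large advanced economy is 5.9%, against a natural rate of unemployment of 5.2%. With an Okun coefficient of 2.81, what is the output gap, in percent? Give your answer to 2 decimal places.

The unemployment gap is 5.9 - 5.2 = 0.7 percentage points.
Okun's law gives an output gap of -2.81 × 0.7 = -1.967%, i.e. 1.97% below potential.

-1.97%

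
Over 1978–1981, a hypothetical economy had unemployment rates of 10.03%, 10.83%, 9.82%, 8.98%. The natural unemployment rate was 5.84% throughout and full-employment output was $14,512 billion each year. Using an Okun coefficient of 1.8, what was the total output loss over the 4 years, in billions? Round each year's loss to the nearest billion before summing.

Year 1978: gap = -1.8 × (10.03 - 5.84) = -7.542%, loss ≈ 14512 × 7.542/100 ≈ 1094.
Year 1979: gap = -1.8 × (10.83 - 5.84) = -8.982%, loss ≈ 14512 × 8.982/100 ≈ 1303.
Year 1980: gap = -1.8 × (9.82 - 5.84) = -7.164%, loss ≈ 14512 × 7.164/100 ≈ 1040.
Year 1981: gap = -1.8 × (8.98 - 5.84) = -5.652%, loss ≈ 14512 × 5.652/100 ≈ 820.
Total lost output = 1094 + 1303 + 1040 + 820 = 4257 billion.

$4,257 billion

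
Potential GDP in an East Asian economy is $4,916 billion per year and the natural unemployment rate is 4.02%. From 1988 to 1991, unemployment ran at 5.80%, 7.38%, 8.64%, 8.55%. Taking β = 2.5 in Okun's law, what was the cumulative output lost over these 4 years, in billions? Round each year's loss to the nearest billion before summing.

Year 1988: gap = -2.5 × (5.8 - 4.02) = -4.45%, loss ≈ 4916 × 4.45/100 ≈ 219.
Year 1989: gap = -2.5 × (7.38 - 4.02) = -8.4%, loss ≈ 4916 × 8.4/100 ≈ 413.
Year 1990: gap = -2.5 × (8.64 - 4.02) = -11.55%, loss ≈ 4916 × 11.55/100 ≈ 568.
Year 1991: gap = -2.5 × (8.55 - 4.02) = -11.325%, loss ≈ 4916 × 11.325/100 ≈ 557.
Total lost output = 219 + 413 + 568 + 557 = 1757 billion.

$1,757 billion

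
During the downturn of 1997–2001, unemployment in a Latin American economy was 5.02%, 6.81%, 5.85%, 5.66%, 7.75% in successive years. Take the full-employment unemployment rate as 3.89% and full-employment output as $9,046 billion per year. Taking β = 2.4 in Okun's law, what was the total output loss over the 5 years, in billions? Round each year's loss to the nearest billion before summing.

$2,527 billion

Year 1997: gap = -2.4 × (5.02 - 3.89) = -2.712%, loss ≈ 9046 × 2.712/100 ≈ 245.
Year 1998: gap = -2.4 × (6.81 - 3.89) = -7.008%, loss ≈ 9046 × 7.008/100 ≈ 634.
Year 1999: gap = -2.4 × (5.85 - 3.89) = -4.704%, loss ≈ 9046 × 4.704/100 ≈ 426.
Year 2000: gap = -2.4 × (5.66 - 3.89) = -4.248%, loss ≈ 9046 × 4.248/100 ≈ 384.
Year 2001: gap = -2.4 × (7.75 - 3.89) = -9.264%, loss ≈ 9046 × 9.264/100 ≈ 838.
Total lost output = 245 + 634 + 426 + 384 + 838 = 2527 billion.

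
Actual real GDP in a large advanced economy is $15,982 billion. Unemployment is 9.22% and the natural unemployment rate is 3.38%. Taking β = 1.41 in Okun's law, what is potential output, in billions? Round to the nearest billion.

Unemployment gap = 9.22 - 3.38 = 5.84 points, so output gap = -1.41 × 5.84 = -8.2344%.
Since Y = Y* × (1 + gap/100), Y* = 15982/0.917656 ≈ 17416 billion.

$17,416 billion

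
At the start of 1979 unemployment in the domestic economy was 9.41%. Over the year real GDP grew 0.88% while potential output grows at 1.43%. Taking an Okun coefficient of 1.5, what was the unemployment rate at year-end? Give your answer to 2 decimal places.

Growth-rate Okun's law: g_Y = g_Y* - β × Δu, so Δu = (g_Y* - g_Y)/β.
Δu = (1.43 - 0.88)/1.5 = 0.55/1.5 = 0.37 percentage points.
Year-end unemployment = 9.41 + 0.37 = 9.78%.

9.78%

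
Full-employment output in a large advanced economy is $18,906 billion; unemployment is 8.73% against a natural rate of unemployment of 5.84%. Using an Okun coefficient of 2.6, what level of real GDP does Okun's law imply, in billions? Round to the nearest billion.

Unemployment gap = 8.73 - 5.84 = 2.89 points, so the output gap is -2.6 × 2.89 = -7.514%.
Actual GDP = 18906 × (1 - 7.514/100) = 18906 × 0.92486 ≈ 17485 billion.

$17,485 billion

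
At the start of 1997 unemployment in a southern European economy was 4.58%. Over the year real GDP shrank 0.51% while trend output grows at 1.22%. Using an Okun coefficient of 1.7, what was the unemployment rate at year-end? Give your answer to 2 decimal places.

5.60%

Growth-rate Okun's law: g_Y = g_Y* - β × Δu, so Δu = (g_Y* - g_Y)/β.
Δu = (1.22 + 0.51)/1.7 = 1.73/1.7 = 1.02 percentage points.
Year-end unemployment = 4.58 + 1.02 = 5.60%.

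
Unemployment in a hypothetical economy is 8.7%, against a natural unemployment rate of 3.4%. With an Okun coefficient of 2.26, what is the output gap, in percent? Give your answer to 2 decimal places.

The unemployment gap is 8.7 - 3.4 = 5.3 percentage points.
Okun's law gives an output gap of -2.26 × 5.3 = -11.978%, i.e. 11.98% below potential.

-11.98%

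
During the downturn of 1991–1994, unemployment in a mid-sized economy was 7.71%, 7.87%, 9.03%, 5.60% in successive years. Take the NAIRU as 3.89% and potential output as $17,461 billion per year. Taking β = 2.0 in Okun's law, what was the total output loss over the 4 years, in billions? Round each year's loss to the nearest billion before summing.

Year 1991: gap = -2.0 × (7.71 - 3.89) = -7.64%, loss ≈ 17461 × 7.64/100 ≈ 1334.
Year 1992: gap = -2.0 × (7.87 - 3.89) = -7.96%, loss ≈ 17461 × 7.96/100 ≈ 1390.
Year 1993: gap = -2.0 × (9.03 - 3.89) = -10.28%, loss ≈ 17461 × 10.28/100 ≈ 1795.
Year 1994: gap = -2.0 × (5.6 - 3.89) = -3.42%, loss ≈ 17461 × 3.42/100 ≈ 597.
Total lost output = 1334 + 1390 + 1795 + 597 = 5116 billion.

$5,116 billion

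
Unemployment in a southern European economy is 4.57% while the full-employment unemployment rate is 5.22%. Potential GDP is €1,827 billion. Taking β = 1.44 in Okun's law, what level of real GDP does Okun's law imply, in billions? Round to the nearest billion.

€1,844 billion

Unemployment gap = 4.57 - 5.22 = -0.65 points, so the output gap is -1.44 × (-0.65) = 0.936%.
Actual GDP = 1827 × (1 + 0.936/100) = 1827 × 1.00936 ≈ 1844 billion.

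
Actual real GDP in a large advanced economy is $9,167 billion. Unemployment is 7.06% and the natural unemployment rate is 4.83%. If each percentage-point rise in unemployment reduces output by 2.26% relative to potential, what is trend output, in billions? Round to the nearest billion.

Unemployment gap = 7.06 - 4.83 = 2.23 points, so output gap = -2.26 × 2.23 = -5.0398%.
Since Y = Y* × (1 + gap/100), Y* = 9167/0.949602 ≈ 9654 billion.

$9,654 billion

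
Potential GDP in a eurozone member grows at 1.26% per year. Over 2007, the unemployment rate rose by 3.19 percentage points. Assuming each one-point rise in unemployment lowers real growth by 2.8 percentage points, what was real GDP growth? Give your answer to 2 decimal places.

Growth-rate Okun's law: g_Y = g_Y* - β × Δu.
g_Y = 1.26 - 2.8 × (3.19) = 1.26 - 8.932 = -7.672%, i.e. -7.67% to 2 d.p.

-7.67%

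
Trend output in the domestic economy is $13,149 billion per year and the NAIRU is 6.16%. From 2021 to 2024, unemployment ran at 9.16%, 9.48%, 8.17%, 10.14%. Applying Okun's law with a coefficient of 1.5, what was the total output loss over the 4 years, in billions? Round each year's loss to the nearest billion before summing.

$2,428 billion

Year 2021: gap = -1.5 × (9.16 - 6.16) = -4.5%, loss ≈ 13149 × 4.5/100 ≈ 592.
Year 2022: gap = -1.5 × (9.48 - 6.16) = -4.98%, loss ≈ 13149 × 4.98/100 ≈ 655.
Year 2023: gap = -1.5 × (8.17 - 6.16) = -3.015%, loss ≈ 13149 × 3.015/100 ≈ 396.
Year 2024: gap = -1.5 × (10.14 - 6.16) = -5.97%, loss ≈ 13149 × 5.97/100 ≈ 785.
Total lost output = 592 + 655 + 396 + 785 = 2428 billion.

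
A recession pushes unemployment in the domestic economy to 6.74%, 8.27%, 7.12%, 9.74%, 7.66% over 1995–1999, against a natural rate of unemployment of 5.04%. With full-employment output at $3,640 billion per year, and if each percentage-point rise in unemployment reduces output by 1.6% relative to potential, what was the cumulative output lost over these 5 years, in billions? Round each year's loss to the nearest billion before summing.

$835 billion

Year 1995: gap = -1.6 × (6.74 - 5.04) = -2.72%, loss ≈ 3640 × 2.72/100 ≈ 99.
Year 1996: gap = -1.6 × (8.27 - 5.04) = -5.168%, loss ≈ 3640 × 5.168/100 ≈ 188.
Year 1997: gap = -1.6 × (7.12 - 5.04) = -3.328%, loss ≈ 3640 × 3.328/100 ≈ 121.
Year 1998: gap = -1.6 × (9.74 - 5.04) = -7.52%, loss ≈ 3640 × 7.52/100 ≈ 274.
Year 1999: gap = -1.6 × (7.66 - 5.04) = -4.192%, loss ≈ 3640 × 4.192/100 ≈ 153.
Total lost output = 99 + 188 + 121 + 274 + 153 = 835 billion.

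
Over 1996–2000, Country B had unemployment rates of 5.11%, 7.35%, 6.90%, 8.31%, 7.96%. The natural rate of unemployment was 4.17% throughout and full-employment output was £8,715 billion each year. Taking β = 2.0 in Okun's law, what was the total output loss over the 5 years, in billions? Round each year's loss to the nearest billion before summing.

Year 1996: gap = -2.0 × (5.11 - 4.17) = -1.88%, loss ≈ 8715 × 1.88/100 ≈ 164.
Year 1997: gap = -2.0 × (7.35 - 4.17) = -6.36%, loss ≈ 8715 × 6.36/100 ≈ 554.
Year 1998: gap = -2.0 × (6.9 - 4.17) = -5.46%, loss ≈ 8715 × 5.46/100 ≈ 476.
Year 1999: gap = -2.0 × (8.31 - 4.17) = -8.28%, loss ≈ 8715 × 8.28/100 ≈ 722.
Year 2000: gap = -2.0 × (7.96 - 4.17) = -7.58%, loss ≈ 8715 × 7.58/100 ≈ 661.
Total lost output = 164 + 554 + 476 + 722 + 661 = 2577 billion.

£2,577 billion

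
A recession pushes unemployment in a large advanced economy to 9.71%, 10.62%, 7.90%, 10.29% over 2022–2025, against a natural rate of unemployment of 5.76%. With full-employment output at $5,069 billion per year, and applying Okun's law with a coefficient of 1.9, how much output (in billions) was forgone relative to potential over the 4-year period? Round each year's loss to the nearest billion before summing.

Year 2022: gap = -1.9 × (9.71 - 5.76) = -7.505%, loss ≈ 5069 × 7.505/100 ≈ 380.
Year 2023: gap = -1.9 × (10.62 - 5.76) = -9.234%, loss ≈ 5069 × 9.234/100 ≈ 468.
Year 2024: gap = -1.9 × (7.9 - 5.76) = -4.066%, loss ≈ 5069 × 4.066/100 ≈ 206.
Year 2025: gap = -1.9 × (10.29 - 5.76) = -8.607%, loss ≈ 5069 × 8.607/100 ≈ 436.
Total lost output = 380 + 468 + 206 + 436 = 1490 billion.

$1,490 billion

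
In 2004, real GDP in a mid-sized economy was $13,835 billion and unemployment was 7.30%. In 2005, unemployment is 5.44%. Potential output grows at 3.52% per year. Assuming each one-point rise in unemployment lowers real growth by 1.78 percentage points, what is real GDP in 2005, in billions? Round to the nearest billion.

$14,780 billion

Δu = 5.44 - 7.3 = -1.86 points.
Okun's law (growth form): g_Y = g_Y* - β × Δu = 3.52 - 1.78 × (-1.86) = 3.52 + 3.3108 = 6.8308%.
Real GDP in the next year = 13835 × (1 + 6.8308/100) = 13835 × 1.068308 ≈ 14780 billion.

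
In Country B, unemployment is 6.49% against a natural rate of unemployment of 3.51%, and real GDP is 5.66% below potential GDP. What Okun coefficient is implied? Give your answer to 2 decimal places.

Okun's law: output gap = -β × (u - u*).
-5.66 = -β × (6.49 - 3.51) = -β × 2.98, so β = 5.66/2.98 = 1.90.

β ≈ 1.90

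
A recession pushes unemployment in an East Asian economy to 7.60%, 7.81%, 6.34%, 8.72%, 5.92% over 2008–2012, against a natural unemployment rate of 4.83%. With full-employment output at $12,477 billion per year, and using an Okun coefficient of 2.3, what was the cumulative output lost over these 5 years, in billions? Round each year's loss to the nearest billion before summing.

$3,512 billion

Year 2008: gap = -2.3 × (7.6 - 4.83) = -6.371%, loss ≈ 12477 × 6.371/100 ≈ 795.
Year 2009: gap = -2.3 × (7.81 - 4.83) = -6.854%, loss ≈ 12477 × 6.854/100 ≈ 855.
Year 2010: gap = -2.3 × (6.34 - 4.83) = -3.473%, loss ≈ 12477 × 3.473/100 ≈ 433.
Year 2011: gap = -2.3 × (8.72 - 4.83) = -8.947%, loss ≈ 12477 × 8.947/100 ≈ 1116.
Year 2012: gap = -2.3 × (5.92 - 4.83) = -2.507%, loss ≈ 12477 × 2.507/100 ≈ 313.
Total lost output = 795 + 855 + 433 + 1116 + 313 = 3512 billion.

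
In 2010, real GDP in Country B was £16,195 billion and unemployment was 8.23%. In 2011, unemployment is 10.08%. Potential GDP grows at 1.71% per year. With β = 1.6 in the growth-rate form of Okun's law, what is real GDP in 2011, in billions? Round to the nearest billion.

£15,993 billion

Δu = 10.08 - 8.23 = 1.85 points.
Okun's law (growth form): g_Y = g_Y* - β × Δu = 1.71 - 1.6 × (1.85) = 1.71 - 2.96 = -1.25%.
Real GDP in the next year = 16195 × (1 - 1.25/100) = 16195 × 0.9875 ≈ 15993 billion.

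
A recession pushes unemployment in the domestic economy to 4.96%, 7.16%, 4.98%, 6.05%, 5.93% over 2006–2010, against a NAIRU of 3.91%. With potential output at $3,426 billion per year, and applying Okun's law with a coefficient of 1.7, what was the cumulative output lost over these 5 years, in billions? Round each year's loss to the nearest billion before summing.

$555 billion

Year 2006: gap = -1.7 × (4.96 - 3.91) = -1.785%, loss ≈ 3426 × 1.785/100 ≈ 61.
Year 2007: gap = -1.7 × (7.16 - 3.91) = -5.525%, loss ≈ 3426 × 5.525/100 ≈ 189.
Year 2008: gap = -1.7 × (4.98 - 3.91) = -1.819%, loss ≈ 3426 × 1.819/100 ≈ 62.
Year 2009: gap = -1.7 × (6.05 - 3.91) = -3.638%, loss ≈ 3426 × 3.638/100 ≈ 125.
Year 2010: gap = -1.7 × (5.93 - 3.91) = -3.434%, loss ≈ 3426 × 3.434/100 ≈ 118.
Total lost output = 61 + 189 + 62 + 125 + 118 = 555 billion.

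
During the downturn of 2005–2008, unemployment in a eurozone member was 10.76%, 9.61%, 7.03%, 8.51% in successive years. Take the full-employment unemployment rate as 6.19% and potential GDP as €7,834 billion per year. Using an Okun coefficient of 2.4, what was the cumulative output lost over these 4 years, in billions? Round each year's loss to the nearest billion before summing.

Year 2005: gap = -2.4 × (10.76 - 6.19) = -10.968%, loss ≈ 7834 × 10.968/100 ≈ 859.
Year 2006: gap = -2.4 × (9.61 - 6.19) = -8.208%, loss ≈ 7834 × 8.208/100 ≈ 643.
Year 2007: gap = -2.4 × (7.03 - 6.19) = -2.016%, loss ≈ 7834 × 2.016/100 ≈ 158.
Year 2008: gap = -2.4 × (8.51 - 6.19) = -5.568%, loss ≈ 7834 × 5.568/100 ≈ 436.
Total lost output = 859 + 643 + 158 + 436 = 2096 billion.

€2,096 billion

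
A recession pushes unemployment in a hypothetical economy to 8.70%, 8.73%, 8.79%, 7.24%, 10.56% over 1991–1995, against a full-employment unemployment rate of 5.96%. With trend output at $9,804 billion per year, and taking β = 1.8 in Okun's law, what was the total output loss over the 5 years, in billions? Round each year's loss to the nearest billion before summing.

Year 1991: gap = -1.8 × (8.7 - 5.96) = -4.932%, loss ≈ 9804 × 4.932/100 ≈ 484.
Year 1992: gap = -1.8 × (8.73 - 5.96) = -4.986%, loss ≈ 9804 × 4.986/100 ≈ 489.
Year 1993: gap = -1.8 × (8.79 - 5.96) = -5.094%, loss ≈ 9804 × 5.094/100 ≈ 499.
Year 1994: gap = -1.8 × (7.24 - 5.96) = -2.304%, loss ≈ 9804 × 2.304/100 ≈ 226.
Year 1995: gap = -1.8 × (10.56 - 5.96) = -8.28%, loss ≈ 9804 × 8.28/100 ≈ 812.
Total lost output = 484 + 489 + 499 + 226 + 812 = 2510 billion.

$2,510 billion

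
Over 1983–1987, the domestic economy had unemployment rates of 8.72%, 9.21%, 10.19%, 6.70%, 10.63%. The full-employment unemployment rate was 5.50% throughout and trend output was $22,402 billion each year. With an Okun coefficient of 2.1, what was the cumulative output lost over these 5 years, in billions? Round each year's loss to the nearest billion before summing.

Year 1983: gap = -2.1 × (8.72 - 5.5) = -6.762%, loss ≈ 22402 × 6.762/100 ≈ 1515.
Year 1984: gap = -2.1 × (9.21 - 5.5) = -7.791%, loss ≈ 22402 × 7.791/100 ≈ 1745.
Year 1985: gap = -2.1 × (10.19 - 5.5) = -9.849%, loss ≈ 22402 × 9.849/100 ≈ 2206.
Year 1986: gap = -2.1 × (6.7 - 5.5) = -2.52%, loss ≈ 22402 × 2.52/100 ≈ 565.
Year 1987: gap = -2.1 × (10.63 - 5.5) = -10.773%, loss ≈ 22402 × 10.773/100 ≈ 2413.
Total lost output = 1515 + 1745 + 2206 + 565 + 2413 = 8444 billion.

$8,444 billion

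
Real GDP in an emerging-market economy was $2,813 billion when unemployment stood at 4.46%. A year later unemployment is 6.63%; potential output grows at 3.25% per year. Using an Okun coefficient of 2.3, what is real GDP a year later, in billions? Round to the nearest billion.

Δu = 6.63 - 4.46 = 2.17 points.
Okun's law (growth form): g_Y = g_Y* - β × Δu = 3.25 - 2.3 × (2.17) = 3.25 - 4.991 = -1.741%.
Real GDP in the next year = 2813 × (1 - 1.741/100) = 2813 × 0.98259 ≈ 2764 billion.

$2,764 billion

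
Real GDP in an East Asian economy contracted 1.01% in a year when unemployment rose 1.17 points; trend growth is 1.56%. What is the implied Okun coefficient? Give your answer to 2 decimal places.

β ≈ 2.20

Growth form: g_Y = g_Y* - β × Δu, so β = (g_Y* - g_Y)/Δu.
β = (1.56 + 1.01)/1.17 = 2.57/1.17 = 2.20.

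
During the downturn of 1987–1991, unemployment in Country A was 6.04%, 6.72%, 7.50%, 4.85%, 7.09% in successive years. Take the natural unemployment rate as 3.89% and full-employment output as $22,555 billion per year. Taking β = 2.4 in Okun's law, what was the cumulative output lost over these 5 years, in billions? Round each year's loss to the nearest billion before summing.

Year 1987: gap = -2.4 × (6.04 - 3.89) = -5.16%, loss ≈ 22555 × 5.16/100 ≈ 1164.
Year 1988: gap = -2.4 × (6.72 - 3.89) = -6.792%, loss ≈ 22555 × 6.792/100 ≈ 1532.
Year 1989: gap = -2.4 × (7.5 - 3.89) = -8.664%, loss ≈ 22555 × 8.664/100 ≈ 1954.
Year 1990: gap = -2.4 × (4.85 - 3.89) = -2.304%, loss ≈ 22555 × 2.304/100 ≈ 520.
Year 1991: gap = -2.4 × (7.09 - 3.89) = -7.68%, loss ≈ 22555 × 7.68/100 ≈ 1732.
Total lost output = 1164 + 1532 + 1954 + 520 + 1732 = 6902 billion.

$6,902 billion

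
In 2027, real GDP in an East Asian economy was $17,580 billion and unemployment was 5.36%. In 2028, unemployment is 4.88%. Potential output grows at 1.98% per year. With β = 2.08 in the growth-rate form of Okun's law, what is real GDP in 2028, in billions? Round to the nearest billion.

$18,104 billion

Δu = 4.88 - 5.36 = -0.48 points.
Okun's law (growth form): g_Y = g_Y* - β × Δu = 1.98 - 2.08 × (-0.48) = 1.98 + 0.9984 = 2.9784%.
Real GDP in the next year = 17580 × (1 + 2.9784/100) = 17580 × 1.029784 ≈ 18104 billion.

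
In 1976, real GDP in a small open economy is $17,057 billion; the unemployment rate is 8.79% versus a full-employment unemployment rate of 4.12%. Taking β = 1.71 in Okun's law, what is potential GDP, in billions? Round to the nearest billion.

$18,537 billion

Unemployment gap = 8.79 - 4.12 = 4.67 points, so output gap = -1.71 × 4.67 = -7.9857%.
Since Y = Y* × (1 + gap/100), Y* = 17057/0.920143 ≈ 18537 billion.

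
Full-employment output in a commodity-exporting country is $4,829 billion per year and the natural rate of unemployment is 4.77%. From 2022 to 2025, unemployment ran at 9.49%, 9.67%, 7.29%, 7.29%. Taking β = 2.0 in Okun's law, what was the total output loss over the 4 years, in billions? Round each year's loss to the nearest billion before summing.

$1,415 billion

Year 2022: gap = -2.0 × (9.49 - 4.77) = -9.44%, loss ≈ 4829 × 9.44/100 ≈ 456.
Year 2023: gap = -2.0 × (9.67 - 4.77) = -9.8%, loss ≈ 4829 × 9.8/100 ≈ 473.
Year 2024: gap = -2.0 × (7.29 - 4.77) = -5.04%, loss ≈ 4829 × 5.04/100 ≈ 243.
Year 2025: gap = -2.0 × (7.29 - 4.77) = -5.04%, loss ≈ 4829 × 5.04/100 ≈ 243.
Total lost output = 456 + 473 + 243 + 243 = 1415 billion.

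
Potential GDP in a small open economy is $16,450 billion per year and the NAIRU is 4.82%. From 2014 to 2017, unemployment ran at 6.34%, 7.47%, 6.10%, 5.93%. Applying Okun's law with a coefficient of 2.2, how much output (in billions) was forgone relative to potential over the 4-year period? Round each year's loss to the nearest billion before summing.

$2,374 billion

Year 2014: gap = -2.2 × (6.34 - 4.82) = -3.344%, loss ≈ 16450 × 3.344/100 ≈ 550.
Year 2015: gap = -2.2 × (7.47 - 4.82) = -5.83%, loss ≈ 16450 × 5.83/100 ≈ 959.
Year 2016: gap = -2.2 × (6.1 - 4.82) = -2.816%, loss ≈ 16450 × 2.816/100 ≈ 463.
Year 2017: gap = -2.2 × (5.93 - 4.82) = -2.442%, loss ≈ 16450 × 2.442/100 ≈ 402.
Total lost output = 550 + 959 + 463 + 402 = 2374 billion.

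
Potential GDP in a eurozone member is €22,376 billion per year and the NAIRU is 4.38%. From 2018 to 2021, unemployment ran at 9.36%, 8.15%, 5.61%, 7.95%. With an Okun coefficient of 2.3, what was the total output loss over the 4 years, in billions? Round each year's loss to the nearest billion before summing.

Year 2018: gap = -2.3 × (9.36 - 4.38) = -11.454%, loss ≈ 22376 × 11.454/100 ≈ 2563.
Year 2019: gap = -2.3 × (8.15 - 4.38) = -8.671%, loss ≈ 22376 × 8.671/100 ≈ 1940.
Year 2020: gap = -2.3 × (5.61 - 4.38) = -2.829%, loss ≈ 22376 × 2.829/100 ≈ 633.
Year 2021: gap = -2.3 × (7.95 - 4.38) = -8.211%, loss ≈ 22376 × 8.211/100 ≈ 1837.
Total lost output = 2563 + 1940 + 633 + 1837 = 6973 billion.

€6,973 billion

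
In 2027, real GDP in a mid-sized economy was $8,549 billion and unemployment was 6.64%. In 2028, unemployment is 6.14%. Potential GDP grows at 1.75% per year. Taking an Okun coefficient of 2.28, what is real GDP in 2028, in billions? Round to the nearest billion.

$8,796 billion

Δu = 6.14 - 6.64 = -0.5 points.
Okun's law (growth form): g_Y = g_Y* - β × Δu = 1.75 - 2.28 × (-0.50) = 1.75 + 1.14 = 2.89%.
Real GDP in the next year = 8549 × (1 + 2.89/100) = 8549 × 1.0289 ≈ 8796 billion.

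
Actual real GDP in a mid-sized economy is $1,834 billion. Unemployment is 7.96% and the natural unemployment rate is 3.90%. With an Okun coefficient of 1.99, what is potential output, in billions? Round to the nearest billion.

Unemployment gap = 7.96 - 3.9 = 4.06 points, so output gap = -1.99 × 4.06 = -8.0794%.
Since Y = Y* × (1 + gap/100), Y* = 1834/0.919206 ≈ 1995 billion.

$1,995 billion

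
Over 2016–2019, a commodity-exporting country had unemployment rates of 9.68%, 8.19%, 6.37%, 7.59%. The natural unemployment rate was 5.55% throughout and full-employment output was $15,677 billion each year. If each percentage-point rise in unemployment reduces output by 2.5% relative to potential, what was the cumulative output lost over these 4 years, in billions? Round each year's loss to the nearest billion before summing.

$3,775 billion

Year 2016: gap = -2.5 × (9.68 - 5.55) = -10.325%, loss ≈ 15677 × 10.325/100 ≈ 1619.
Year 2017: gap = -2.5 × (8.19 - 5.55) = -6.6%, loss ≈ 15677 × 6.6/100 ≈ 1035.
Year 2018: gap = -2.5 × (6.37 - 5.55) = -2.05%, loss ≈ 15677 × 2.05/100 ≈ 321.
Year 2019: gap = -2.5 × (7.59 - 5.55) = -5.1%, loss ≈ 15677 × 5.1/100 ≈ 800.
Total lost output = 1619 + 1035 + 321 + 800 = 3775 billion.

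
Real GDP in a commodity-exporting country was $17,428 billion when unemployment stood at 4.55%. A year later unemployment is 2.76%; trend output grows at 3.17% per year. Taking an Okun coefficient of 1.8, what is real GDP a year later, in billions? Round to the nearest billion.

Δu = 2.76 - 4.55 = -1.79 points.
Okun's law (growth form): g_Y = g_Y* - β × Δu = 3.17 - 1.8 × (-1.79) = 3.17 + 3.222 = 6.392%.
Real GDP in the next year = 17428 × (1 + 6.392/100) = 17428 × 1.06392 ≈ 18542 billion.

$18,542 billion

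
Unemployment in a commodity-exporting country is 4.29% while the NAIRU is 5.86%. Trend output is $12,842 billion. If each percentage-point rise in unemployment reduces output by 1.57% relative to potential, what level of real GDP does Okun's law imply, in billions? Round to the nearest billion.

Unemployment gap = 4.29 - 5.86 = -1.57 points, so the output gap is -1.57 × (-1.57) = 2.4649%.
Actual GDP = 12842 × (1 + 2.4649/100) = 12842 × 1.024649 ≈ 13159 billion.

$13,159 billion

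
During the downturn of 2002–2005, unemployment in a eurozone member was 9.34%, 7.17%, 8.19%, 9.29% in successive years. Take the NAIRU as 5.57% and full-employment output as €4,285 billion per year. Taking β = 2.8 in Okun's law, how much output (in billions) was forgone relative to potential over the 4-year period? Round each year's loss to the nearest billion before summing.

Year 2002: gap = -2.8 × (9.34 - 5.57) = -10.556%, loss ≈ 4285 × 10.556/100 ≈ 452.
Year 2003: gap = -2.8 × (7.17 - 5.57) = -4.48%, loss ≈ 4285 × 4.48/100 ≈ 192.
Year 2004: gap = -2.8 × (8.19 - 5.57) = -7.336%, loss ≈ 4285 × 7.336/100 ≈ 314.
Year 2005: gap = -2.8 × (9.29 - 5.57) = -10.416%, loss ≈ 4285 × 10.416/100 ≈ 446.
Total lost output = 452 + 192 + 314 + 446 = 1404 billion.

€1,404 billion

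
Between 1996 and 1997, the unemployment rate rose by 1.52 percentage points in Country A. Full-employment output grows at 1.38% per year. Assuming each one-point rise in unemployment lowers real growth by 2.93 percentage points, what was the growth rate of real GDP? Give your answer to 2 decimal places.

Growth-rate Okun's law: g_Y = g_Y* - β × Δu.
g_Y = 1.38 - 2.93 × (1.52) = 1.38 - 4.4536 = -3.0736%, i.e. -3.07% to 2 d.p.

-3.07%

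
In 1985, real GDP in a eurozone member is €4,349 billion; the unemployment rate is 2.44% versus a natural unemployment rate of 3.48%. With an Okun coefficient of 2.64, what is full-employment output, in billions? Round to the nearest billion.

Unemployment gap = 2.44 - 3.48 = -1.04 points, so output gap = -2.64 × (-1.04) = 2.7456%.
Since Y = Y* × (1 + gap/100), Y* = 4349/1.027456 ≈ 4233 billion.

€4,233 billion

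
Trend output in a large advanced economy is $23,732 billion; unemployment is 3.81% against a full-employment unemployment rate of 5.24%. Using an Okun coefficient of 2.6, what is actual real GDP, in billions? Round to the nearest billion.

$24,614 billion

Unemployment gap = 3.81 - 5.24 = -1.43 points, so the output gap is -2.6 × (-1.43) = 3.718%.
Actual GDP = 23732 × (1 + 3.718/100) = 23732 × 1.03718 ≈ 24614 billion.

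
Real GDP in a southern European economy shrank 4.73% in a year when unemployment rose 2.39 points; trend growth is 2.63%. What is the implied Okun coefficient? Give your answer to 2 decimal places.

Growth form: g_Y = g_Y* - β × Δu, so β = (g_Y* - g_Y)/Δu.
β = (2.63 + 4.73)/2.39 = 7.36/2.39 = 3.08.

β ≈ 3.08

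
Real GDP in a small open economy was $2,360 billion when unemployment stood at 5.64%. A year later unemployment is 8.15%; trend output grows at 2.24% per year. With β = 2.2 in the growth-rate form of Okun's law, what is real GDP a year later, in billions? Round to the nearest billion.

Δu = 8.15 - 5.64 = 2.51 points.
Okun's law (growth form): g_Y = g_Y* - β × Δu = 2.24 - 2.2 × (2.51) = 2.24 - 5.522 = -3.282%.
Real GDP in the next year = 2360 × (1 - 3.282/100) = 2360 × 0.96718 ≈ 2283 billion.

$2,283 billion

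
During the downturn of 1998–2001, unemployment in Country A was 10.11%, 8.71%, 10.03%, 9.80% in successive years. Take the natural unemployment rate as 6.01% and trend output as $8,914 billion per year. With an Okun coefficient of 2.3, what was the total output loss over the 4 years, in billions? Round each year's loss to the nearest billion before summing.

$2,996 billion

Year 1998: gap = -2.3 × (10.11 - 6.01) = -9.43%, loss ≈ 8914 × 9.43/100 ≈ 841.
Year 1999: gap = -2.3 × (8.71 - 6.01) = -6.21%, loss ≈ 8914 × 6.21/100 ≈ 554.
Year 2000: gap = -2.3 × (10.03 - 6.01) = -9.246%, loss ≈ 8914 × 9.246/100 ≈ 824.
Year 2001: gap = -2.3 × (9.8 - 6.01) = -8.717%, loss ≈ 8914 × 8.717/100 ≈ 777.
Total lost output = 841 + 554 + 824 + 777 = 2996 billion.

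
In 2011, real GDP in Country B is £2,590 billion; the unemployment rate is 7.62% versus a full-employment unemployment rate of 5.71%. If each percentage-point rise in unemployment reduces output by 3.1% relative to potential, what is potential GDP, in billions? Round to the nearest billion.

Unemployment gap = 7.62 - 5.71 = 1.91 points, so output gap = -3.1 × 1.91 = -5.921%.
Since Y = Y* × (1 + gap/100), Y* = 2590/0.94079 ≈ 2753 billion.

£2,753 billion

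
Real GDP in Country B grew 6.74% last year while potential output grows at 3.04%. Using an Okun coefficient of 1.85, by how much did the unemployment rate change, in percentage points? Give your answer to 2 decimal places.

Growth-rate Okun's law: g_Y = g_Y* - β × Δu, so Δu = (g_Y* - g_Y)/β.
Δu = (3.04 - 6.74)/1.85 = -3.7/1.85 = -2.00 percentage points.

-2.00 percentage points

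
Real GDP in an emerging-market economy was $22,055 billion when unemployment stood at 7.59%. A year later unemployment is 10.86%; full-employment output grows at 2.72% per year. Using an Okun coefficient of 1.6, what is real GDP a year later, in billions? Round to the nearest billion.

$21,501 billion

Δu = 10.86 - 7.59 = 3.27 points.
Okun's law (growth form): g_Y = g_Y* - β × Δu = 2.72 - 1.6 × (3.27) = 2.72 - 5.232 = -2.512%.
Real GDP in the next year = 22055 × (1 - 2.512/100) = 22055 × 0.97488 ≈ 21501 billion.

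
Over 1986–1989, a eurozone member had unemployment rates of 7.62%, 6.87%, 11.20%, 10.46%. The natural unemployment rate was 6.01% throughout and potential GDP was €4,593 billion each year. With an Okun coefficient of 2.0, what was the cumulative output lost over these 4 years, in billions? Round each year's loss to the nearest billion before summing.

€1,113 billion

Year 1986: gap = -2.0 × (7.62 - 6.01) = -3.22%, loss ≈ 4593 × 3.22/100 ≈ 148.
Year 1987: gap = -2.0 × (6.87 - 6.01) = -1.72%, loss ≈ 4593 × 1.72/100 ≈ 79.
Year 1988: gap = -2.0 × (11.2 - 6.01) = -10.38%, loss ≈ 4593 × 10.38/100 ≈ 477.
Year 1989: gap = -2.0 × (10.46 - 6.01) = -8.9%, loss ≈ 4593 × 8.9/100 ≈ 409.
Total lost output = 148 + 79 + 477 + 409 = 1113 billion.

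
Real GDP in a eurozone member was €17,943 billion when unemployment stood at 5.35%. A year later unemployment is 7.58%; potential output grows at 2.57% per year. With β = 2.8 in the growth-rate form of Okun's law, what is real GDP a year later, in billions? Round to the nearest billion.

Δu = 7.58 - 5.35 = 2.23 points.
Okun's law (growth form): g_Y = g_Y* - β × Δu = 2.57 - 2.8 × (2.23) = 2.57 - 6.244 = -3.674%.
Real GDP in the next year = 17943 × (1 - 3.674/100) = 17943 × 0.96326 ≈ 17284 billion.

€17,284 billion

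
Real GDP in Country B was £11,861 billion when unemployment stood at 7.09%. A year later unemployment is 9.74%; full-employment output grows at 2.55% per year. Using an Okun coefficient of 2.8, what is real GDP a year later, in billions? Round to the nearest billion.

Δu = 9.74 - 7.09 = 2.65 points.
Okun's law (growth form): g_Y = g_Y* - β × Δu = 2.55 - 2.8 × (2.65) = 2.55 - 7.42 = -4.87%.
Real GDP in the next year = 11861 × (1 - 4.87/100) = 11861 × 0.9513 ≈ 11283 billion.

£11,283 billion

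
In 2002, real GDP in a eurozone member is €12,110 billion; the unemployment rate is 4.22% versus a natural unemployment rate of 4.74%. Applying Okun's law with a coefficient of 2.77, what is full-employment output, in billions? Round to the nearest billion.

€11,938 billion

Unemployment gap = 4.22 - 4.74 = -0.52 points, so output gap = -2.77 × (-0.52) = 1.4404%.
Since Y = Y* × (1 + gap/100), Y* = 12110/1.014404 ≈ 11938 billion.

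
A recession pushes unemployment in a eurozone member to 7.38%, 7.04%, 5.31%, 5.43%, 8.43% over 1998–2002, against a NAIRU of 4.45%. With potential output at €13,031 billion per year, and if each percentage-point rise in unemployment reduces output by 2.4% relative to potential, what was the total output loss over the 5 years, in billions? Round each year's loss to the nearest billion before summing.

Year 1998: gap = -2.4 × (7.38 - 4.45) = -7.032%, loss ≈ 13031 × 7.032/100 ≈ 916.
Year 1999: gap = -2.4 × (7.04 - 4.45) = -6.216%, loss ≈ 13031 × 6.216/100 ≈ 810.
Year 2000: gap = -2.4 × (5.31 - 4.45) = -2.064%, loss ≈ 13031 × 2.064/100 ≈ 269.
Year 2001: gap = -2.4 × (5.43 - 4.45) = -2.352%, loss ≈ 13031 × 2.352/100 ≈ 306.
Year 2002: gap = -2.4 × (8.43 - 4.45) = -9.552%, loss ≈ 13031 × 9.552/100 ≈ 1245.
Total lost output = 916 + 810 + 269 + 306 + 1245 = 3546 billion.

€3,546 billion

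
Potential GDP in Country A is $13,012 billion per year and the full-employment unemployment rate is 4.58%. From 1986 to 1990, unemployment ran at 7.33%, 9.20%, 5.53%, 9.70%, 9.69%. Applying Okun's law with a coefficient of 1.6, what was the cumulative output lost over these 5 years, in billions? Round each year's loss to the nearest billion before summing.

$3,863 billion

Year 1986: gap = -1.6 × (7.33 - 4.58) = -4.4%, loss ≈ 13012 × 4.4/100 ≈ 573.
Year 1987: gap = -1.6 × (9.2 - 4.58) = -7.392%, loss ≈ 13012 × 7.392/100 ≈ 962.
Year 1988: gap = -1.6 × (5.53 - 4.58) = -1.52%, loss ≈ 13012 × 1.52/100 ≈ 198.
Year 1989: gap = -1.6 × (9.7 - 4.58) = -8.192%, loss ≈ 13012 × 8.192/100 ≈ 1066.
Year 1990: gap = -1.6 × (9.69 - 4.58) = -8.176%, loss ≈ 13012 × 8.176/100 ≈ 1064.
Total lost output = 573 + 962 + 198 + 1066 + 1064 = 3863 billion.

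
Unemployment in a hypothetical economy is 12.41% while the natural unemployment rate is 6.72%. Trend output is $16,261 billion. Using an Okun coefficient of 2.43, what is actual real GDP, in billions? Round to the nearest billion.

$14,013 billion

Unemployment gap = 12.41 - 6.72 = 5.69 points, so the output gap is -2.43 × 5.69 = -13.8267%.
Actual GDP = 16261 × (1 - 13.8267/100) = 16261 × 0.861733 ≈ 14013 billion.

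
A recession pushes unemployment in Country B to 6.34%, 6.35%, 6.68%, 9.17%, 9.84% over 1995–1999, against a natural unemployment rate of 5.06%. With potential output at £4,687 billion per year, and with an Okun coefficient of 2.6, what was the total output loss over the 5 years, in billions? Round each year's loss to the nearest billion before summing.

£1,594 billion

Year 1995: gap = -2.6 × (6.34 - 5.06) = -3.328%, loss ≈ 4687 × 3.328/100 ≈ 156.
Year 1996: gap = -2.6 × (6.35 - 5.06) = -3.354%, loss ≈ 4687 × 3.354/100 ≈ 157.
Year 1997: gap = -2.6 × (6.68 - 5.06) = -4.212%, loss ≈ 4687 × 4.212/100 ≈ 197.
Year 1998: gap = -2.6 × (9.17 - 5.06) = -10.686%, loss ≈ 4687 × 10.686/100 ≈ 501.
Year 1999: gap = -2.6 × (9.84 - 5.06) = -12.428%, loss ≈ 4687 × 12.428/100 ≈ 583.
Total lost output = 156 + 157 + 197 + 501 + 583 = 1594 billion.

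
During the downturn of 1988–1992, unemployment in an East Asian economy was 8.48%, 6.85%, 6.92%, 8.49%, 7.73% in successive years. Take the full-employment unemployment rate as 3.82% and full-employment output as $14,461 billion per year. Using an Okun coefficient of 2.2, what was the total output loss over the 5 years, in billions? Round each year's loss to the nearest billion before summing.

Year 1988: gap = -2.2 × (8.48 - 3.82) = -10.252%, loss ≈ 14461 × 10.252/100 ≈ 1483.
Year 1989: gap = -2.2 × (6.85 - 3.82) = -6.666%, loss ≈ 14461 × 6.666/100 ≈ 964.
Year 1990: gap = -2.2 × (6.92 - 3.82) = -6.82%, loss ≈ 14461 × 6.82/100 ≈ 986.
Year 1991: gap = -2.2 × (8.49 - 3.82) = -10.274%, loss ≈ 14461 × 10.274/100 ≈ 1486.
Year 1992: gap = -2.2 × (7.73 - 3.82) = -8.602%, loss ≈ 14461 × 8.602/100 ≈ 1244.
Total lost output = 1483 + 964 + 986 + 1486 + 1244 = 6163 billion.

$6,163 billion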